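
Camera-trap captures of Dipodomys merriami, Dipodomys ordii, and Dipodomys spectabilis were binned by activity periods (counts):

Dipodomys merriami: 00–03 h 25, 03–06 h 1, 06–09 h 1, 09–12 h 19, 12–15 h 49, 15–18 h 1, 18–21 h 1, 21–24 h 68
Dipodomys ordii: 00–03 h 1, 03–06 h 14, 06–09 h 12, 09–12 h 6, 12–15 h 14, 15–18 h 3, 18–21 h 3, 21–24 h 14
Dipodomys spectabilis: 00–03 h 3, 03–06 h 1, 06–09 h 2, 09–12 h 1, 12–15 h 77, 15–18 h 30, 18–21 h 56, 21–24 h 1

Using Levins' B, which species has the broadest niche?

Dipodomys ordii

Proportions for Dipodomys merriami (n=165): 25/165=0.1515, 1/165=0.0061, 1/165=0.0061, 19/165=0.1152, 49/165=0.2970, 1/165=0.0061, 1/165=0.0061, 68/165=0.4121
Proportions for Dipodomys ordii (n=67): 1/67=0.0149, 14/67=0.2090, 12/67=0.1791, 6/67=0.0896, 14/67=0.2090, 3/67=0.0448, 3/67=0.0448, 14/67=0.2090
Proportions for Dipodomys spectabilis (n=171): 3/171=0.0175, 1/171=0.0058, 2/171=0.0117, 1/171=0.0058, 77/171=0.4503, 30/171=0.1754, 56/171=0.3275, 1/171=0.0058
Σp_merrᵢ² = 0.1515² + 0.0061² + 0.0061² + 0.1152² + 0.2970² + 0.0061² + 0.0061² + 0.4121² = 0.022952 + 0.000037 + 0.000037 + 0.013271 + 0.088209 + 0.000037 + 0.000037 + 0.169826 = 0.294406
B_merr = 1 / 0.294406 = 3.3967
Σp_ordiᵢ² = 0.0149² + 0.2090² + 0.1791² + 0.0896² + 0.2090² + 0.0448² + 0.0448² + 0.2090² = 0.000222 + 0.043681 + 0.032077 + 0.008028 + 0.043681 + 0.002007 + 0.002007 + 0.043681 = 0.175384
B_ordi = 1 / 0.175384 = 5.7018
Σp_specᵢ² = 0.0175² + 0.0058² + 0.0117² + 0.0058² + 0.4503² + 0.1754² + 0.3275² + 0.0058² = 0.000306 + 0.000034 + 0.000137 + 0.000034 + 0.202770 + 0.030765 + 0.107256 + 0.000034 = 0.341336
B_spec = 1 / 0.341336 = 2.9297
Highest B → broadest niche (most generalist): Dipodomys ordii (B = 5.70).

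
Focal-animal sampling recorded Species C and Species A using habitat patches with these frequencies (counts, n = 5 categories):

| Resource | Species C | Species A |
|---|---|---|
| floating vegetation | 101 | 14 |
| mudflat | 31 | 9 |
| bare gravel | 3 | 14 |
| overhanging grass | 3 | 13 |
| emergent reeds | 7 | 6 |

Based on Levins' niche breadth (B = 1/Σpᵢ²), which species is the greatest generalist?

Species A

Proportions for Species C (n=145): 101/145=0.6966, 31/145=0.2138, 3/145=0.0207, 3/145=0.0207, 7/145=0.0483
Proportions for Species A (n=56): 14/56=0.2500, 9/56=0.1607, 14/56=0.2500, 13/56=0.2321, 6/56=0.1071
Σp_Cᵢ² = 0.6966² + 0.2138² + 0.0207² + 0.0207² + 0.0483² = 0.485252 + 0.045710 + 0.000428 + 0.000428 + 0.002333 = 0.534151
B_C = 1 / 0.534151 = 1.8721
Σp_Aᵢ² = 0.2500² + 0.1607² + 0.2500² + 0.2321² + 0.1071² = 0.062500 + 0.025824 + 0.062500 + 0.053870 + 0.011470 = 0.216164
B_A = 1 / 0.216164 = 4.6261
Highest B → broadest niche (most generalist): Species A (B = 4.63).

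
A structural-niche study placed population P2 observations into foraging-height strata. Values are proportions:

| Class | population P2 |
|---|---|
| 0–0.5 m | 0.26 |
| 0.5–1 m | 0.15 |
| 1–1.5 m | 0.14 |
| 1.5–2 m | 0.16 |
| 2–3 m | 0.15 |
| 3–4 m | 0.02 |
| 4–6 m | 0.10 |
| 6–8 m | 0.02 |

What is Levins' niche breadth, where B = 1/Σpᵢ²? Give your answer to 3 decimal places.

Σpᵢ² = 0.26² + 0.15² + 0.14² + 0.16² + 0.15² + 0.02² + 0.10² + 0.02² = 0.0676 + 0.0225 + 0.0196 + 0.0256 + 0.0225 + 0.0004 + 0.0100 + 0.0004 = 0.1686
B = 1 / 0.1686 = 5.93120

5.931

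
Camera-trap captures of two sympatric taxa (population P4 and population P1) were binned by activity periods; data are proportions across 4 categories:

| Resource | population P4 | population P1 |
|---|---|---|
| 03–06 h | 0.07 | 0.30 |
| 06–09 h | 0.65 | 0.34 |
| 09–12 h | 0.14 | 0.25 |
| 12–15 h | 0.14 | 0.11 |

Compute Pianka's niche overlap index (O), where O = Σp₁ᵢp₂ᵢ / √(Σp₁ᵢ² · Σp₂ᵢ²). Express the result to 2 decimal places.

0.81

Σ p₁ᵢp₂ᵢ = 0.0210 + 0.2210 + 0.0350 + 0.0154 = 0.2924
Σp_1ᵢ² = 0.07² + 0.65² + 0.14² + 0.14² = 0.0049 + 0.4225 + 0.0196 + 0.0196 = 0.4666
Σp_2ᵢ² = 0.30² + 0.34² + 0.25² + 0.11² = 0.0900 + 0.1156 + 0.0625 + 0.0121 = 0.2802
O = 0.2924 / √(0.4666 × 0.2802) = 0.2924 / 0.36158 = 0.8087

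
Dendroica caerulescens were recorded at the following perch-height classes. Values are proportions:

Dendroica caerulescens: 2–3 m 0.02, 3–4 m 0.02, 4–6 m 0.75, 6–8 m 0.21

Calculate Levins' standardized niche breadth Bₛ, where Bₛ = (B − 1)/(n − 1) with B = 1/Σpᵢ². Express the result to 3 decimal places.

0.215

Σpᵢ² = 0.02² + 0.02² + 0.75² + 0.21² = 0.0004 + 0.0004 + 0.5625 + 0.0441 = 0.6074
B = 1 / 0.6074 = 1.64636
Bₛ = (B − 1)/(n − 1) = (1.64636 − 1)/(4 − 1) = 0.64636/3 = 0.21545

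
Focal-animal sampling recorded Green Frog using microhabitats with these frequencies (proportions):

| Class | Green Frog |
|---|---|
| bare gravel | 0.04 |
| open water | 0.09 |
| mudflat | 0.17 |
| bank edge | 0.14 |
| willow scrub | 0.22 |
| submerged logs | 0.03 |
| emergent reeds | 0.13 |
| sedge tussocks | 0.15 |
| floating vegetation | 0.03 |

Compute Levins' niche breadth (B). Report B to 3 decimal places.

Σpᵢ² = 0.04² + 0.09² + 0.17² + 0.14² + 0.22² + 0.03² + 0.13² + 0.15² + 0.03² = 0.0016 + 0.0081 + 0.0289 + 0.0196 + 0.0484 + 0.0009 + 0.0169 + 0.0225 + 0.0009 = 0.1478
B = 1 / 0.1478 = 6.76590

6.766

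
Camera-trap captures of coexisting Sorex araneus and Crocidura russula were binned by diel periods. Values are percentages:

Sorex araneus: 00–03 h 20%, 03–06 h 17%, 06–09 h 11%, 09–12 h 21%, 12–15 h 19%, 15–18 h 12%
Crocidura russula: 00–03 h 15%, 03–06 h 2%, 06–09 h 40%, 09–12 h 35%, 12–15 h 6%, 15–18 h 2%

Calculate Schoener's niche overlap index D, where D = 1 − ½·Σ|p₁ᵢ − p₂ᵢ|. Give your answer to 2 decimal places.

0.57

Convert percentages to proportions (divide by 100).
Σ|p₁ᵢ − p₂ᵢ| = 0.05 + 0.15 + 0.29 + 0.14 + 0.13 + 0.10 = 0.86
D = 1 − ½ × 0.86 = 1 − 0.430 = 0.5700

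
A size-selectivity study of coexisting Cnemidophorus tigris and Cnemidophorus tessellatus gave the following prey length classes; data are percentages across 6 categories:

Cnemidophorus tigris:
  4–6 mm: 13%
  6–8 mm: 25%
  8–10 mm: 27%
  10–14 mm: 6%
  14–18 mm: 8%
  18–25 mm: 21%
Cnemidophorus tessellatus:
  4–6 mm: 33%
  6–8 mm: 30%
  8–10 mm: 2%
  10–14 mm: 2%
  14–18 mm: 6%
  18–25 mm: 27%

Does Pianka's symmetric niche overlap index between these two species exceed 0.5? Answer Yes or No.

Convert percentages to proportions (divide by 100).
Σ p₁ᵢp₂ᵢ = 0.0429 + 0.0750 + 0.0054 + 0.0012 + 0.0048 + 0.0567 = 0.1860
Σp_1ᵢ² = 0.13² + 0.25² + 0.27² + 0.06² + 0.08² + 0.21² = 0.0169 + 0.0625 + 0.0729 + 0.0036 + 0.0064 + 0.0441 = 0.2064
Σp_2ᵢ² = 0.33² + 0.30² + 0.02² + 0.02² + 0.06² + 0.27² = 0.1089 + 0.0900 + 0.0004 + 0.0004 + 0.0036 + 0.0729 = 0.2762
O = 0.1860 / √(0.2064 × 0.2762) = 0.1860 / 0.23876 = 0.7790
O = 0.7790 > 0.5 → Yes.

Yes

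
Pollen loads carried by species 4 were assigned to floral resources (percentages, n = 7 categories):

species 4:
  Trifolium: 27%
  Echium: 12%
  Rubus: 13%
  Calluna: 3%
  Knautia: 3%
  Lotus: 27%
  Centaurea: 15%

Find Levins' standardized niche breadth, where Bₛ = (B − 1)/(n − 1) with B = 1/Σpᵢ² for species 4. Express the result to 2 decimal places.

Convert percentages to proportions (divide by 100).
Σpᵢ² = 0.27² + 0.12² + 0.13² + 0.03² + 0.03² + 0.27² + 0.15² = 0.0729 + 0.0144 + 0.0169 + 0.0009 + 0.0009 + 0.0729 + 0.0225 = 0.2014
B = 1 / 0.2014 = 4.9652
Bₛ = (B − 1)/(n − 1) = (4.9652 − 1)/(7 − 1) = 3.9652/6 = 0.6609

0.66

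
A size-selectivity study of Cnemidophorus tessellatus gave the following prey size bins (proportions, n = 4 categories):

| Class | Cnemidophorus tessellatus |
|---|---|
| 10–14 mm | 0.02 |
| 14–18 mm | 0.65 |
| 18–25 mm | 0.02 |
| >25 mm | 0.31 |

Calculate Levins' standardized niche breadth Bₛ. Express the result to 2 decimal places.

0.31

Σpᵢ² = 0.02² + 0.65² + 0.02² + 0.31² = 0.0004 + 0.4225 + 0.0004 + 0.0961 = 0.5194
B = 1 / 0.5194 = 1.9253
Bₛ = (B − 1)/(n − 1) = (1.9253 − 1)/(4 − 1) = 0.9253/3 = 0.3084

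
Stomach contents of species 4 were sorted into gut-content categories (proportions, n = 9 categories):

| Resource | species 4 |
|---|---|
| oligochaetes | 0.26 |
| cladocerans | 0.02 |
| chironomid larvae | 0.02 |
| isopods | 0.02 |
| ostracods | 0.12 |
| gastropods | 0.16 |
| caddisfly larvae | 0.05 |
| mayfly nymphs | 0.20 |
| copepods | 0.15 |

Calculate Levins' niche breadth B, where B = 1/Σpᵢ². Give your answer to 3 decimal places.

Σpᵢ² = 0.26² + 0.02² + 0.02² + 0.02² + 0.12² + 0.16² + 0.05² + 0.20² + 0.15² = 0.0676 + 0.0004 + 0.0004 + 0.0004 + 0.0144 + 0.0256 + 0.0025 + 0.0400 + 0.0225 = 0.1738
B = 1 / 0.1738 = 5.75374

5.754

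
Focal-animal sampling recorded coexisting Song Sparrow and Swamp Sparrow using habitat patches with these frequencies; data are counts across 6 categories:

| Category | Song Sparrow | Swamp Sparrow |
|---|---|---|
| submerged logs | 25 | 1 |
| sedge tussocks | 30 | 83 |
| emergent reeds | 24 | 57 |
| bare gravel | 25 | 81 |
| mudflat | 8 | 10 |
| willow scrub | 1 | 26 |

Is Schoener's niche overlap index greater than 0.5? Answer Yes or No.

Proportions for Song Sparrow (n=113): 25/113=0.2212, 30/113=0.2655, 24/113=0.2124, 25/113=0.2212, 8/113=0.0708, 1/113=0.0088
Proportions for Swamp Sparrow (n=258): 1/258=0.0039, 83/258=0.3217, 57/258=0.2209, 81/258=0.3140, 10/258=0.0388, 26/258=0.1008
Σ|p₁ᵢ − p₂ᵢ| = 0.2173 + 0.0562 + 0.0085 + 0.0928 + 0.0320 + 0.0920 = 0.4988
D = 1 − ½ × 0.4988 = 1 − 0.24940 = 0.75060
D = 0.75060 > 0.5 → Yes.

Yes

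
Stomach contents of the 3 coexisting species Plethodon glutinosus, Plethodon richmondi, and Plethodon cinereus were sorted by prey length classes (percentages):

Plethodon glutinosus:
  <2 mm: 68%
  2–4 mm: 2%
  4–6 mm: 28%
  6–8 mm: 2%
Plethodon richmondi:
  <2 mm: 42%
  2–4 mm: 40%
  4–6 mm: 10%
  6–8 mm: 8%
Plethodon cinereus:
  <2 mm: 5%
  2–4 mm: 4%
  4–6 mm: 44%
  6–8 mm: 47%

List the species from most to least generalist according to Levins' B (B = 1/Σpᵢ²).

Plethodon richmondi > Plethodon cinereus > Plethodon glutinosus

Convert percentages to proportions (divide by 100).
Σp_glutᵢ² = 0.68² + 0.02² + 0.28² + 0.02² = 0.4624 + 0.0004 + 0.0784 + 0.0004 = 0.5416
B_glut = 1 / 0.5416 = 1.8464
Σp_richᵢ² = 0.42² + 0.40² + 0.10² + 0.08² = 0.1764 + 0.1600 + 0.0100 + 0.0064 = 0.3528
B_rich = 1 / 0.3528 = 2.8345
Σp_cineᵢ² = 0.05² + 0.04² + 0.44² + 0.47² = 0.0025 + 0.0016 + 0.1936 + 0.2209 = 0.4186
B_cine = 1 / 0.4186 = 2.3889
Ranking by B (broadest → narrowest): Plethodon richmondi (2.83) > Plethodon cinereus (2.39) > Plethodon glutinosus (1.85)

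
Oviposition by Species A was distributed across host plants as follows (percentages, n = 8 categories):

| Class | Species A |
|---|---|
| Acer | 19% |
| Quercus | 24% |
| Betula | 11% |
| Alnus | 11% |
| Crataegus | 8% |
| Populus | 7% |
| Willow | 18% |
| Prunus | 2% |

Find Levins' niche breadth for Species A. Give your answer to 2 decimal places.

6.17

Convert percentages to proportions (divide by 100).
Σpᵢ² = 0.19² + 0.24² + 0.11² + 0.11² + 0.08² + 0.07² + 0.18² + 0.02² = 0.0361 + 0.0576 + 0.0121 + 0.0121 + 0.0064 + 0.0049 + 0.0324 + 0.0004 = 0.1620
B = 1 / 0.1620 = 6.1728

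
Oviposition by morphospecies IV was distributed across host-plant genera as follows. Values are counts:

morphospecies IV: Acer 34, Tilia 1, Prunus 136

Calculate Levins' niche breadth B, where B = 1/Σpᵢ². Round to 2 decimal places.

Proportions for morphospecies IV (n=171): 34/171=0.1988, 1/171=0.0058, 136/171=0.7953
Σpᵢ² = 0.1988² + 0.0058² + 0.7953² = 0.039521 + 0.000034 + 0.632502 = 0.672057
B = 1 / 0.672057 = 1.4880

1.49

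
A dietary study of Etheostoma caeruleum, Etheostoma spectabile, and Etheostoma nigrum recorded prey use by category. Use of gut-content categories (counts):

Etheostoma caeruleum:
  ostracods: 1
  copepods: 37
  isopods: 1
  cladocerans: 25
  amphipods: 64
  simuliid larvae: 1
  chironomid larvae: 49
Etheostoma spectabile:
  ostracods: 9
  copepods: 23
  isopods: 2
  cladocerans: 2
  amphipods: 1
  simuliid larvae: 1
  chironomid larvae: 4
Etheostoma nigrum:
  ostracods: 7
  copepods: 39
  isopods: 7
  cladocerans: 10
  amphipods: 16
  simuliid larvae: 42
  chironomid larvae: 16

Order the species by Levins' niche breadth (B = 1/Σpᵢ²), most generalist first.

Etheostoma nigrum > Etheostoma caeruleum > Etheostoma spectabile

Proportions for Etheostoma caeruleum (n=178): 1/178=0.0056, 37/178=0.2079, 1/178=0.0056, 25/178=0.1404, 64/178=0.3596, 1/178=0.0056, 49/178=0.2753
Proportions for Etheostoma spectabile (n=42): 9/42=0.2143, 23/42=0.5476, 2/42=0.0476, 2/42=0.0476, 1/42=0.0238, 1/42=0.0238, 4/42=0.0952
Proportions for Etheostoma nigrum (n=137): 7/137=0.0511, 39/137=0.2847, 7/137=0.0511, 10/137=0.0730, 16/137=0.1168, 42/137=0.3066, 16/137=0.1168
Σp_caerᵢ² = 0.0056² + 0.2079² + 0.0056² + 0.1404² + 0.3596² + 0.0056² + 0.2753² = 0.000031 + 0.043222 + 0.000031 + 0.019712 + 0.129312 + 0.000031 + 0.075790 = 0.268129
B_caer = 1 / 0.268129 = 3.7295
Σp_specᵢ² = 0.2143² + 0.5476² + 0.0476² + 0.0476² + 0.0238² + 0.0238² + 0.0952² = 0.045924 + 0.299866 + 0.002266 + 0.002266 + 0.000566 + 0.000566 + 0.009063 = 0.360517
B_spec = 1 / 0.360517 = 2.7738
Σp_nigrᵢ² = 0.0511² + 0.2847² + 0.0511² + 0.0730² + 0.1168² + 0.3066² + 0.1168² = 0.002611 + 0.081054 + 0.002611 + 0.005329 + 0.013642 + 0.094004 + 0.013642 = 0.212893
B_nigr = 1 / 0.212893 = 4.6972
Ranking by B (broadest → narrowest): Etheostoma nigrum (4.70) > Etheostoma caeruleum (3.73) > Etheostoma spectabile (2.77)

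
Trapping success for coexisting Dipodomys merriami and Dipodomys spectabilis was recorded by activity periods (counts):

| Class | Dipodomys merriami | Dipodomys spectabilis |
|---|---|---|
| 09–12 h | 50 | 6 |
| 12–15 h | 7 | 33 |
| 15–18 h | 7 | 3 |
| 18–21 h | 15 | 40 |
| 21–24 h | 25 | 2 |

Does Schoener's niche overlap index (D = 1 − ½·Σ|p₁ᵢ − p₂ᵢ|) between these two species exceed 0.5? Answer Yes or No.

Proportions for Dipodomys merriami (n=104): 50/104=0.4808, 7/104=0.0673, 7/104=0.0673, 15/104=0.1442, 25/104=0.2404
Proportions for Dipodomys spectabilis (n=84): 6/84=0.0714, 33/84=0.3929, 3/84=0.0357, 40/84=0.4762, 2/84=0.0238
Σ|p₁ᵢ − p₂ᵢ| = 0.4094 + 0.3256 + 0.0316 + 0.3320 + 0.2166 = 1.3152
D = 1 − ½ × 1.3152 = 1 − 0.65760 = 0.34240
D = 0.34240 < 0.5 → No.

No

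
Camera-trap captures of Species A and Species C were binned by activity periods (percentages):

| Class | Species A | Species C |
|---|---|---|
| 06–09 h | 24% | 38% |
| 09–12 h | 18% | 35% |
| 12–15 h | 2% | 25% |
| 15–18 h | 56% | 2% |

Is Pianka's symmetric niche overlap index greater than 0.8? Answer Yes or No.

Convert percentages to proportions (divide by 100).
Σ p₁ᵢp₂ᵢ = 0.0912 + 0.0630 + 0.0050 + 0.0112 = 0.1704
Σp_1ᵢ² = 0.24² + 0.18² + 0.02² + 0.56² = 0.0576 + 0.0324 + 0.0004 + 0.3136 = 0.4040
Σp_2ᵢ² = 0.38² + 0.35² + 0.25² + 0.02² = 0.1444 + 0.1225 + 0.0625 + 0.0004 = 0.3298
O = 0.1704 / √(0.4040 × 0.3298) = 0.1704 / 0.36502 = 0.4668
O = 0.4668 < 0.8 → No.

No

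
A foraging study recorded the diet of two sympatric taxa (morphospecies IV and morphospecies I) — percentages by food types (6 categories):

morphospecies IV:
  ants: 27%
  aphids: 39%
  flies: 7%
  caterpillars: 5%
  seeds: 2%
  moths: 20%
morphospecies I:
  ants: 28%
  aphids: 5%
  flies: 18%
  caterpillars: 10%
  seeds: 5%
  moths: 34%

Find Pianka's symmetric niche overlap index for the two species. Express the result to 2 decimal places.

Convert percentages to proportions (divide by 100).
Σ p₁ᵢp₂ᵢ = 0.0756 + 0.0195 + 0.0126 + 0.0050 + 0.0010 + 0.0680 = 0.1817
Σp_1ᵢ² = 0.27² + 0.39² + 0.07² + 0.05² + 0.02² + 0.20² = 0.0729 + 0.1521 + 0.0049 + 0.0025 + 0.0004 + 0.0400 = 0.2728
Σp_2ᵢ² = 0.28² + 0.05² + 0.18² + 0.10² + 0.05² + 0.34² = 0.0784 + 0.0025 + 0.0324 + 0.0100 + 0.0025 + 0.1156 = 0.2414
O = 0.1817 / √(0.2728 × 0.2414) = 0.1817 / 0.25662 = 0.7081

0.71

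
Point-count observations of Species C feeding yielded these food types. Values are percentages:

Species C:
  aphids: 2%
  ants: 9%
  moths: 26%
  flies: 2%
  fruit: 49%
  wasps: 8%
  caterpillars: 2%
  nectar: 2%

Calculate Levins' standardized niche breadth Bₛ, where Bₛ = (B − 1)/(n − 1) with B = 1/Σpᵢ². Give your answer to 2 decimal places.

0.30

Convert percentages to proportions (divide by 100).
Σpᵢ² = 0.02² + 0.09² + 0.26² + 0.02² + 0.49² + 0.08² + 0.02² + 0.02² = 0.0004 + 0.0081 + 0.0676 + 0.0004 + 0.2401 + 0.0064 + 0.0004 + 0.0004 = 0.3238
B = 1 / 0.3238 = 3.0883
Bₛ = (B − 1)/(n − 1) = (3.0883 − 1)/(8 − 1) = 2.0883/7 = 0.2983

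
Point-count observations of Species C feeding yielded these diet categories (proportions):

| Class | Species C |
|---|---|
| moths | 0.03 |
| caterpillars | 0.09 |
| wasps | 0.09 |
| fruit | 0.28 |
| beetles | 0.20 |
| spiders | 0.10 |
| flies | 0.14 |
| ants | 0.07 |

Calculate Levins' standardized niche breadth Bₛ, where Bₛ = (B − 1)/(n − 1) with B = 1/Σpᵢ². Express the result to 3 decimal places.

0.697

Σpᵢ² = 0.03² + 0.09² + 0.09² + 0.28² + 0.20² + 0.10² + 0.14² + 0.07² = 0.0009 + 0.0081 + 0.0081 + 0.0784 + 0.0400 + 0.0100 + 0.0196 + 0.0049 = 0.1700
B = 1 / 0.1700 = 5.88235
Bₛ = (B − 1)/(n − 1) = (5.88235 − 1)/(8 − 1) = 4.88235/7 = 0.69748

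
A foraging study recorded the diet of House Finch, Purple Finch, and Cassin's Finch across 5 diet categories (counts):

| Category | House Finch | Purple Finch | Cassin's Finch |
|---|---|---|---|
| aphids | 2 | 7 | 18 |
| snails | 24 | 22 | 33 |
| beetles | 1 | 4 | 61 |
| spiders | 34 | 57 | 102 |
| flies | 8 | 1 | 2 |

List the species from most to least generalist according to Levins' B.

Proportions for House Finch (n=69): 2/69=0.0290, 24/69=0.3478, 1/69=0.0145, 34/69=0.4928, 8/69=0.1159
Proportions for Purple Finch (n=91): 7/91=0.0769, 22/91=0.2418, 4/91=0.0440, 57/91=0.6264, 1/91=0.0110
Proportions for Cassin's Finch (n=216): 18/216=0.0833, 33/216=0.1528, 61/216=0.2824, 102/216=0.4722, 2/216=0.0093
Σp_Housᵢ² = 0.0290² + 0.3478² + 0.0145² + 0.4928² + 0.1159² = 0.000841 + 0.120965 + 0.000210 + 0.242852 + 0.013433 = 0.378301
B_Hous = 1 / 0.378301 = 2.6434
Σp_Purpᵢ² = 0.0769² + 0.2418² + 0.0440² + 0.6264² + 0.0110² = 0.005914 + 0.058467 + 0.001936 + 0.392377 + 0.000121 = 0.458815
B_Purp = 1 / 0.458815 = 2.1795
Σp_Cassᵢ² = 0.0833² + 0.1528² + 0.2824² + 0.4722² + 0.0093² = 0.006939 + 0.023348 + 0.079750 + 0.222973 + 0.000086 = 0.333096
B_Cass = 1 / 0.333096 = 3.0021
Ranking by B (broadest → narrowest): Cassin's Finch (3.00) > House Finch (2.64) > Purple Finch (2.18)

Cassin's Finch > House Finch > Purple Finch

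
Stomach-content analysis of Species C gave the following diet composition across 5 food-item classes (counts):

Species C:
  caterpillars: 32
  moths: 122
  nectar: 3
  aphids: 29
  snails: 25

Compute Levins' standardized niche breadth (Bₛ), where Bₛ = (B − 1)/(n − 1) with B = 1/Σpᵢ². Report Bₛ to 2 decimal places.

Proportions for Species C (n=211): 32/211=0.1517, 122/211=0.5782, 3/211=0.0142, 29/211=0.1374, 25/211=0.1185
Σpᵢ² = 0.1517² + 0.5782² + 0.0142² + 0.1374² + 0.1185² = 0.023013 + 0.334315 + 0.000202 + 0.018879 + 0.014042 = 0.390451
B = 1 / 0.390451 = 2.5611
Bₛ = (B − 1)/(n − 1) = (2.5611 − 1)/(5 − 1) = 1.5611/4 = 0.3903

0.39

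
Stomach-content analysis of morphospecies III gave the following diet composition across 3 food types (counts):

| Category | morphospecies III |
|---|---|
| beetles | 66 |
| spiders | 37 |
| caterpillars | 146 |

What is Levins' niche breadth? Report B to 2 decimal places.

2.29

Proportions for morphospecies III (n=249): 66/249=0.2651, 37/249=0.1486, 146/249=0.5863
Σpᵢ² = 0.2651² + 0.1486² + 0.5863² = 0.070278 + 0.022082 + 0.343748 = 0.436108
B = 1 / 0.436108 = 2.2930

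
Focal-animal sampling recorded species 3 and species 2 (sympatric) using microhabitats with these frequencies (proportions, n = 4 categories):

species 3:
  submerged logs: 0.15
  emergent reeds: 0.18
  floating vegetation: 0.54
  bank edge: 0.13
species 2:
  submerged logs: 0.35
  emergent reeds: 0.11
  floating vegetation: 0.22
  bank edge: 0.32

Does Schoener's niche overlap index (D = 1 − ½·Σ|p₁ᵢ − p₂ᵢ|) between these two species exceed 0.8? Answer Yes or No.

No

Σ|p₁ᵢ − p₂ᵢ| = 0.20 + 0.07 + 0.32 + 0.19 = 0.78
D = 1 − ½ × 0.78 = 1 − 0.390 = 0.6100
D = 0.6100 < 0.8 → No.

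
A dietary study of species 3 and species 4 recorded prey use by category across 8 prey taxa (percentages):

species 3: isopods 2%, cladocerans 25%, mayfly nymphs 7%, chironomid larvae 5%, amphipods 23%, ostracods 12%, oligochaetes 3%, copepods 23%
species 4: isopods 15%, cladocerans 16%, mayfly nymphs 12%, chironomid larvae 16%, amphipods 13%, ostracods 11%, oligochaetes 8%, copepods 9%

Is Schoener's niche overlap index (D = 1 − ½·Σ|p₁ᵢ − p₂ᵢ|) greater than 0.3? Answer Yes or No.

Convert percentages to proportions (divide by 100).
Σ|p₁ᵢ − p₂ᵢ| = 0.13 + 0.09 + 0.05 + 0.11 + 0.10 + 0.01 + 0.05 + 0.14 = 0.68
D = 1 − ½ × 0.68 = 1 − 0.340 = 0.6600
D = 0.6600 > 0.3 → Yes.

Yes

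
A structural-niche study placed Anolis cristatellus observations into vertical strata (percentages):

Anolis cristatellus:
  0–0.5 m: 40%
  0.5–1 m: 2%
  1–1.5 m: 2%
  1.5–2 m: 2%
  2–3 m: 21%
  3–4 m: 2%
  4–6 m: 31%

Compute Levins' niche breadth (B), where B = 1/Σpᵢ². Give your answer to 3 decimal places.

Convert percentages to proportions (divide by 100).
Σpᵢ² = 0.40² + 0.02² + 0.02² + 0.02² + 0.21² + 0.02² + 0.31² = 0.1600 + 0.0004 + 0.0004 + 0.0004 + 0.0441 + 0.0004 + 0.0961 = 0.3018
B = 1 / 0.3018 = 3.31345

3.313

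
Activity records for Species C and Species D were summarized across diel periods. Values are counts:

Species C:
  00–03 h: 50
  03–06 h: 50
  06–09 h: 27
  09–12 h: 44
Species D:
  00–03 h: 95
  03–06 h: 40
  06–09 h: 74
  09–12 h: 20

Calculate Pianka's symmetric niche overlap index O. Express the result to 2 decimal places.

0.86

Proportions for Species C (n=171): 50/171=0.2924, 50/171=0.2924, 27/171=0.1579, 44/171=0.2573
Proportions for Species D (n=229): 95/229=0.4148, 40/229=0.1747, 74/229=0.3231, 20/229=0.0873
Σ p₁ᵢp₂ᵢ = 0.121288 + 0.051082 + 0.051017 + 0.022462 = 0.245849
Σp_1ᵢ² = 0.2924² + 0.2924² + 0.1579² + 0.2573² = 0.085498 + 0.085498 + 0.024932 + 0.066203 = 0.262131
Σp_2ᵢ² = 0.4148² + 0.1747² + 0.3231² + 0.0873² = 0.172059 + 0.030520 + 0.104394 + 0.007621 = 0.314594
O = 0.245849 / √(0.262131 × 0.314594) = 0.245849 / 0.2871669 = 0.8561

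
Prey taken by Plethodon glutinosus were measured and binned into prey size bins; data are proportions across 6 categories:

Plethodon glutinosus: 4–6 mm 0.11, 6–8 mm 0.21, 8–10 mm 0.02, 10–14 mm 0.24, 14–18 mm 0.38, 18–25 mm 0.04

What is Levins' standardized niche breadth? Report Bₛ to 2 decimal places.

Σpᵢ² = 0.11² + 0.21² + 0.02² + 0.24² + 0.38² + 0.04² = 0.0121 + 0.0441 + 0.0004 + 0.0576 + 0.1444 + 0.0016 = 0.2602
B = 1 / 0.2602 = 3.8432
Bₛ = (B − 1)/(n − 1) = (3.8432 − 1)/(6 − 1) = 2.8432/5 = 0.5686

0.57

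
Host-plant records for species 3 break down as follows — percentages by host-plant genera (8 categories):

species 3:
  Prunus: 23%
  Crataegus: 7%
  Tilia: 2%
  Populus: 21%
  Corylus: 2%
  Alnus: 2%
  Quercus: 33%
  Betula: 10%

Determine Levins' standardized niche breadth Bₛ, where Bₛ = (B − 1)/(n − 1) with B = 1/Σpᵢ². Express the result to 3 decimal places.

Convert percentages to proportions (divide by 100).
Σpᵢ² = 0.23² + 0.07² + 0.02² + 0.21² + 0.02² + 0.02² + 0.33² + 0.10² = 0.0529 + 0.0049 + 0.0004 + 0.0441 + 0.0004 + 0.0004 + 0.1089 + 0.0100 = 0.2220
B = 1 / 0.2220 = 4.50450
Bₛ = (B − 1)/(n − 1) = (4.50450 − 1)/(8 − 1) = 3.50450/7 = 0.50064

0.501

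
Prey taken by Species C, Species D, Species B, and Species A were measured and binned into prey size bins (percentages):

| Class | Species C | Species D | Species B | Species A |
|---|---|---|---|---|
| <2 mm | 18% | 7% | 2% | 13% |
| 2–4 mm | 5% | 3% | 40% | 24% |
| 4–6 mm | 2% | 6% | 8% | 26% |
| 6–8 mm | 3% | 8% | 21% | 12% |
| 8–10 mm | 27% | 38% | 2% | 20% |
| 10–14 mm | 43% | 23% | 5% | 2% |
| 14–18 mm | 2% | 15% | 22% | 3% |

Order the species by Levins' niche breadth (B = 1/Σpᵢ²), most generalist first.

Species A > Species D > Species B > Species C

Convert percentages to proportions (divide by 100).
Σp_Cᵢ² = 0.18² + 0.05² + 0.02² + 0.03² + 0.27² + 0.43² + 0.02² = 0.0324 + 0.0025 + 0.0004 + 0.0009 + 0.0729 + 0.1849 + 0.0004 = 0.2944
B_C = 1 / 0.2944 = 3.3967
Σp_Dᵢ² = 0.07² + 0.03² + 0.06² + 0.08² + 0.38² + 0.23² + 0.15² = 0.0049 + 0.0009 + 0.0036 + 0.0064 + 0.1444 + 0.0529 + 0.0225 = 0.2356
B_D = 1 / 0.2356 = 4.2445
Σp_Bᵢ² = 0.02² + 0.40² + 0.08² + 0.21² + 0.02² + 0.05² + 0.22² = 0.0004 + 0.1600 + 0.0064 + 0.0441 + 0.0004 + 0.0025 + 0.0484 = 0.2622
B_B = 1 / 0.2622 = 3.8139
Σp_Aᵢ² = 0.13² + 0.24² + 0.26² + 0.12² + 0.20² + 0.02² + 0.03² = 0.0169 + 0.0576 + 0.0676 + 0.0144 + 0.0400 + 0.0004 + 0.0009 = 0.1978
B_A = 1 / 0.1978 = 5.0556
Ranking by B (broadest → narrowest): Species A (5.06) > Species D (4.24) > Species B (3.81) > Species C (3.40)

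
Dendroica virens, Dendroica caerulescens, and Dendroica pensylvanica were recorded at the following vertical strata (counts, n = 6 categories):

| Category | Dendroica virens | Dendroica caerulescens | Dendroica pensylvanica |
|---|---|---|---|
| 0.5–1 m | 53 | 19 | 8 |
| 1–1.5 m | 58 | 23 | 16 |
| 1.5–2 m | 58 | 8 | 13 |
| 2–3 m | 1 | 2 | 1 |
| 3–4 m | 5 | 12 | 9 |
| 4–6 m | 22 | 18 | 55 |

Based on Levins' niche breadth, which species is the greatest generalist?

Proportions for Dendroica virens (n=197): 53/197=0.2690, 58/197=0.2944, 58/197=0.2944, 1/197=0.0051, 5/197=0.0254, 22/197=0.1117
Proportions for Dendroica caerulescens (n=82): 19/82=0.2317, 23/82=0.2805, 8/82=0.0976, 2/82=0.0244, 12/82=0.1463, 18/82=0.2195
Proportions for Dendroica pensylvanica (n=102): 8/102=0.0784, 16/102=0.1569, 13/102=0.1275, 1/102=0.0098, 9/102=0.0882, 55/102=0.5392
Σp_vireᵢ² = 0.2690² + 0.2944² + 0.2944² + 0.0051² + 0.0254² + 0.1117² = 0.072361 + 0.086671 + 0.086671 + 0.000026 + 0.000645 + 0.012477 = 0.258851
B_vire = 1 / 0.258851 = 3.8632
Σp_caerᵢ² = 0.2317² + 0.2805² + 0.0976² + 0.0244² + 0.1463² + 0.2195² = 0.053685 + 0.078680 + 0.009526 + 0.000595 + 0.021404 + 0.048180 = 0.212070
B_caer = 1 / 0.212070 = 4.7154
Σp_pensᵢ² = 0.0784² + 0.1569² + 0.1275² + 0.0098² + 0.0882² + 0.5392² = 0.006147 + 0.024618 + 0.016256 + 0.000096 + 0.007779 + 0.290737 = 0.345633
B_pens = 1 / 0.345633 = 2.8932
Highest B → broadest niche (most generalist): Dendroica caerulescens (B = 4.72).

Dendroica caerulescens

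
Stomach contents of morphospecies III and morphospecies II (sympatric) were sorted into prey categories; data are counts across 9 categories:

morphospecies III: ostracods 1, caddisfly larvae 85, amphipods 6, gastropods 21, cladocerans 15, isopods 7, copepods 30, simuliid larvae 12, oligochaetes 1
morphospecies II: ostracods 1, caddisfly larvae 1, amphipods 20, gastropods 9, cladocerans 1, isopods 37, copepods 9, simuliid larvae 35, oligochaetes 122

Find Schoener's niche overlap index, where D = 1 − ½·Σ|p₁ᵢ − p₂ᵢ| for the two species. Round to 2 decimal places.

Proportions for morphospecies III (n=178): 1/178=0.0056, 85/178=0.4775, 6/178=0.0337, 21/178=0.1180, 15/178=0.0843, 7/178=0.0393, 30/178=0.1685, 12/178=0.0674, 1/178=0.0056
Proportions for morphospecies II (n=235): 1/235=0.0043, 1/235=0.0043, 20/235=0.0851, 9/235=0.0383, 1/235=0.0043, 37/235=0.1574, 9/235=0.0383, 35/235=0.1489, 122/235=0.5191
Σ|p₁ᵢ − p₂ᵢ| = 0.0013 + 0.4732 + 0.0514 + 0.0797 + 0.0800 + 0.1181 + 0.1302 + 0.0815 + 0.5135 = 1.5289
D = 1 − ½ × 1.5289 = 1 − 0.76445 = 0.23555

0.24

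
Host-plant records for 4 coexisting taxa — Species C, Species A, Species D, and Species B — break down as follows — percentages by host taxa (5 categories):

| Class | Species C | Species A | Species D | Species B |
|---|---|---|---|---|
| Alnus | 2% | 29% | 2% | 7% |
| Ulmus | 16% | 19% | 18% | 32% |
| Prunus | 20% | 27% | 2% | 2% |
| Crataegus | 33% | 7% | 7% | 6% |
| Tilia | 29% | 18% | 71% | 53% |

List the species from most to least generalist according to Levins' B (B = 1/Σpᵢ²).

Convert percentages to proportions (divide by 100).
Σp_Cᵢ² = 0.02² + 0.16² + 0.20² + 0.33² + 0.29² = 0.0004 + 0.0256 + 0.0400 + 0.1089 + 0.0841 = 0.2590
B_C = 1 / 0.2590 = 3.8610
Σp_Aᵢ² = 0.29² + 0.19² + 0.27² + 0.07² + 0.18² = 0.0841 + 0.0361 + 0.0729 + 0.0049 + 0.0324 = 0.2304
B_A = 1 / 0.2304 = 4.3403
Σp_Dᵢ² = 0.02² + 0.18² + 0.02² + 0.07² + 0.71² = 0.0004 + 0.0324 + 0.0004 + 0.0049 + 0.5041 = 0.5422
B_D = 1 / 0.5422 = 1.8443
Σp_Bᵢ² = 0.07² + 0.32² + 0.02² + 0.06² + 0.53² = 0.0049 + 0.1024 + 0.0004 + 0.0036 + 0.2809 = 0.3922
B_B = 1 / 0.3922 = 2.5497
Ranking by B (broadest → narrowest): Species A (4.34) > Species C (3.86) > Species B (2.55) > Species D (1.84)

Species A > Species C > Species B > Species D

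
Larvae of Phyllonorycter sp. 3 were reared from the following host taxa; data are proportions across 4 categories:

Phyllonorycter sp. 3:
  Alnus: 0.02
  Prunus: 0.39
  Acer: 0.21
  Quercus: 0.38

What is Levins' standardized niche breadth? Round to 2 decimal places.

0.64

Σpᵢ² = 0.02² + 0.39² + 0.21² + 0.38² = 0.0004 + 0.1521 + 0.0441 + 0.1444 = 0.3410
B = 1 / 0.3410 = 2.9326
Bₛ = (B − 1)/(n − 1) = (2.9326 − 1)/(4 − 1) = 1.9326/3 = 0.6442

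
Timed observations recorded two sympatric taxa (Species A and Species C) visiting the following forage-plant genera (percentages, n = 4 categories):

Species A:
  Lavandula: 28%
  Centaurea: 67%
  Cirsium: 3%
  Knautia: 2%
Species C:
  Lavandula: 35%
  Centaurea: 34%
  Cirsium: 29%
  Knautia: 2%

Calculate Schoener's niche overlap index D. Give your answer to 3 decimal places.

Convert percentages to proportions (divide by 100).
Σ|p₁ᵢ − p₂ᵢ| = 0.07 + 0.33 + 0.26 + 0.00 = 0.66
D = 1 − ½ × 0.66 = 1 − 0.330 = 0.67000

0.670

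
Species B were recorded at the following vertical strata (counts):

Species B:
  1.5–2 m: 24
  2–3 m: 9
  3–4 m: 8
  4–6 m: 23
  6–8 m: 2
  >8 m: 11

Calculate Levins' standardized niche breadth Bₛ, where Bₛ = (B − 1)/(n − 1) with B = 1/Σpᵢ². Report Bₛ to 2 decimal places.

Proportions for Species B (n=77): 24/77=0.3117, 9/77=0.1169, 8/77=0.1039, 23/77=0.2987, 2/77=0.0260, 11/77=0.1429
Σpᵢ² = 0.3117² + 0.1169² + 0.1039² + 0.2987² + 0.0260² + 0.1429² = 0.097157 + 0.013666 + 0.010795 + 0.089222 + 0.000676 + 0.020420 = 0.231936
B = 1 / 0.231936 = 4.3115
Bₛ = (B − 1)/(n − 1) = (4.3115 − 1)/(6 − 1) = 3.3115/5 = 0.6623

0.66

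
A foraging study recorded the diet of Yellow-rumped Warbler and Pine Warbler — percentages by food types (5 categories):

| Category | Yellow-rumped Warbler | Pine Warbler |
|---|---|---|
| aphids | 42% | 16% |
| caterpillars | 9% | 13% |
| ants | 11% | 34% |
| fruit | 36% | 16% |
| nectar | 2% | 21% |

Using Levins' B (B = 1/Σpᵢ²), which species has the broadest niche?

Pine Warbler

Convert percentages to proportions (divide by 100).
Σp_Yellᵢ² = 0.42² + 0.09² + 0.11² + 0.36² + 0.02² = 0.1764 + 0.0081 + 0.0121 + 0.1296 + 0.0004 = 0.3266
B_Yell = 1 / 0.3266 = 3.0618
Σp_Pineᵢ² = 0.16² + 0.13² + 0.34² + 0.16² + 0.21² = 0.0256 + 0.0169 + 0.1156 + 0.0256 + 0.0441 = 0.2278
B_Pine = 1 / 0.2278 = 4.3898
Highest B → broadest niche (most generalist): Pine Warbler (B = 4.39).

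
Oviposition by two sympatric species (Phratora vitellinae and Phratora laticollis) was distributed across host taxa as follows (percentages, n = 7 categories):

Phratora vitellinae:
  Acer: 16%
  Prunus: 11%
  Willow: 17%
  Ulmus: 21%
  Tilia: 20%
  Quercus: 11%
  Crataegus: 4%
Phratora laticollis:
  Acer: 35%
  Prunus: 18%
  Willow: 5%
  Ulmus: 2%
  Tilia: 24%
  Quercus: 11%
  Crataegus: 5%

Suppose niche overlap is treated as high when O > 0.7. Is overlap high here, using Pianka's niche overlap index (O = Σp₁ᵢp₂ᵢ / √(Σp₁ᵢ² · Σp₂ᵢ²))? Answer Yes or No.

Yes

Convert percentages to proportions (divide by 100).
Σ p₁ᵢp₂ᵢ = 0.0560 + 0.0198 + 0.0085 + 0.0042 + 0.0480 + 0.0121 + 0.0020 = 0.1506
Σp_1ᵢ² = 0.16² + 0.11² + 0.17² + 0.21² + 0.20² + 0.11² + 0.04² = 0.0256 + 0.0121 + 0.0289 + 0.0441 + 0.0400 + 0.0121 + 0.0016 = 0.1644
Σp_2ᵢ² = 0.35² + 0.18² + 0.05² + 0.02² + 0.24² + 0.11² + 0.05² = 0.1225 + 0.0324 + 0.0025 + 0.0004 + 0.0576 + 0.0121 + 0.0025 = 0.2300
O = 0.1506 / √(0.1644 × 0.2300) = 0.1506 / 0.19445 = 0.7745
O = 0.7745 > 0.7 → Yes.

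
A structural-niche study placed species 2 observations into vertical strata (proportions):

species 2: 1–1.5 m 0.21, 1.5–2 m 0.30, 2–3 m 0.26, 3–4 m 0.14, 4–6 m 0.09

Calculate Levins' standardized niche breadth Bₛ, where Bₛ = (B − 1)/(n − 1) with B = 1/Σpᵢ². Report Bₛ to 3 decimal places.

Σpᵢ² = 0.21² + 0.30² + 0.26² + 0.14² + 0.09² = 0.0441 + 0.0900 + 0.0676 + 0.0196 + 0.0081 = 0.2294
B = 1 / 0.2294 = 4.35920
Bₛ = (B − 1)/(n − 1) = (4.35920 − 1)/(5 − 1) = 3.35920/4 = 0.83980

0.840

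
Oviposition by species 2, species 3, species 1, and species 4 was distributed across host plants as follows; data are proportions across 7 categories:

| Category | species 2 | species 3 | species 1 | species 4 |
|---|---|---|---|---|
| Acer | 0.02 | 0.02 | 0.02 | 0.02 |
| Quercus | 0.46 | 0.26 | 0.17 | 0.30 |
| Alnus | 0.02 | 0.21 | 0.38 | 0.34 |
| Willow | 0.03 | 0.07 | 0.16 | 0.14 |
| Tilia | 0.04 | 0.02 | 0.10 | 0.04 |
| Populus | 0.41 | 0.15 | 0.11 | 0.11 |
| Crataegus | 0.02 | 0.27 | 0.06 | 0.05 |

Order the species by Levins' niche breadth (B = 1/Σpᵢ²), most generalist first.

species 3 > species 1 > species 4 > species 2

Σp_2ᵢ² = 0.02² + 0.46² + 0.02² + 0.03² + 0.04² + 0.41² + 0.02² = 0.0004 + 0.2116 + 0.0004 + 0.0009 + 0.0016 + 0.1681 + 0.0004 = 0.3834
B_2 = 1 / 0.3834 = 2.6082
Σp_3ᵢ² = 0.02² + 0.26² + 0.21² + 0.07² + 0.02² + 0.15² + 0.27² = 0.0004 + 0.0676 + 0.0441 + 0.0049 + 0.0004 + 0.0225 + 0.0729 = 0.2128
B_3 = 1 / 0.2128 = 4.6992
Σp_1ᵢ² = 0.02² + 0.17² + 0.38² + 0.16² + 0.10² + 0.11² + 0.06² = 0.0004 + 0.0289 + 0.1444 + 0.0256 + 0.0100 + 0.0121 + 0.0036 = 0.2250
B_1 = 1 / 0.2250 = 4.4444
Σp_4ᵢ² = 0.02² + 0.30² + 0.34² + 0.14² + 0.04² + 0.11² + 0.05² = 0.0004 + 0.0900 + 0.1156 + 0.0196 + 0.0016 + 0.0121 + 0.0025 = 0.2418
B_4 = 1 / 0.2418 = 4.1356
Ranking by B (broadest → narrowest): species 3 (4.70) > species 1 (4.44) > species 4 (4.14) > species 2 (2.61)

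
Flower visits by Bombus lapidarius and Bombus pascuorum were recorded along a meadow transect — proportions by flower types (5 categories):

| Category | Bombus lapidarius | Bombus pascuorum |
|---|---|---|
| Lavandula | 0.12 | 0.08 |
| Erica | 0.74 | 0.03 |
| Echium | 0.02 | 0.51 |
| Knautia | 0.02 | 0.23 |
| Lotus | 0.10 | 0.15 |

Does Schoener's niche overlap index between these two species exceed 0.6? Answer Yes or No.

Σ|p₁ᵢ − p₂ᵢ| = 0.04 + 0.71 + 0.49 + 0.21 + 0.05 = 1.50
D = 1 − ½ × 1.50 = 1 − 0.750 = 0.2500
D = 0.2500 < 0.6 → No.

No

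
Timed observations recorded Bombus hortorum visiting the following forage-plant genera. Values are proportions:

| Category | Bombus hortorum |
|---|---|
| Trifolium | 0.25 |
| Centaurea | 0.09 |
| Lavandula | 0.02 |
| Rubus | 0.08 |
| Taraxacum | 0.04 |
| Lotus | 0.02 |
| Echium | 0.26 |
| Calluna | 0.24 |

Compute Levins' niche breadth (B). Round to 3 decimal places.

4.888

Σpᵢ² = 0.25² + 0.09² + 0.02² + 0.08² + 0.04² + 0.02² + 0.26² + 0.24² = 0.0625 + 0.0081 + 0.0004 + 0.0064 + 0.0016 + 0.0004 + 0.0676 + 0.0576 = 0.2046
B = 1 / 0.2046 = 4.88759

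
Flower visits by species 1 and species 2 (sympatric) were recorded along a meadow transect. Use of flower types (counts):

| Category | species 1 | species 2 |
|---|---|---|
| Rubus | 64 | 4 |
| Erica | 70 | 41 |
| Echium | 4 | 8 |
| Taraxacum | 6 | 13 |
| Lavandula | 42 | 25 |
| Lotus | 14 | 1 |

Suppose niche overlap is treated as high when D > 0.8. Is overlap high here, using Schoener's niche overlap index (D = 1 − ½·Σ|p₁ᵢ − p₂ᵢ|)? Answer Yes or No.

Proportions for species 1 (n=200): 64/200=0.3200, 70/200=0.3500, 4/200=0.0200, 6/200=0.0300, 42/200=0.2100, 14/200=0.0700
Proportions for species 2 (n=92): 4/92=0.0435, 41/92=0.4457, 8/92=0.0870, 13/92=0.1413, 25/92=0.2717, 1/92=0.0109
Σ|p₁ᵢ − p₂ᵢ| = 0.2765 + 0.0957 + 0.0670 + 0.1113 + 0.0617 + 0.0591 = 0.6713
D = 1 − ½ × 0.6713 = 1 − 0.33565 = 0.66435
D = 0.66435 < 0.8 → No.

No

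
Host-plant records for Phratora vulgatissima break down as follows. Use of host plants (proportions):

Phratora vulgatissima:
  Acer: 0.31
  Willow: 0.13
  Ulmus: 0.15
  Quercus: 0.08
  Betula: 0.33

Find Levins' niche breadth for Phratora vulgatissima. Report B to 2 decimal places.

3.99

Σpᵢ² = 0.31² + 0.13² + 0.15² + 0.08² + 0.33² = 0.0961 + 0.0169 + 0.0225 + 0.0064 + 0.1089 = 0.2508
B = 1 / 0.2508 = 3.9872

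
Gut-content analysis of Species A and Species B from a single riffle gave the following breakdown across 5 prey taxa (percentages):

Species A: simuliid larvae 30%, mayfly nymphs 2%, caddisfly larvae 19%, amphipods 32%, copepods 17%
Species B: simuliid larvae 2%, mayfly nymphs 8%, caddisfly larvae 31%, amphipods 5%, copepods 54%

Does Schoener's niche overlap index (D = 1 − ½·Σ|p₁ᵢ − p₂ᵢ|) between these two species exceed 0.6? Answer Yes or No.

Convert percentages to proportions (divide by 100).
Σ|p₁ᵢ − p₂ᵢ| = 0.28 + 0.06 + 0.12 + 0.27 + 0.37 = 1.10
D = 1 − ½ × 1.10 = 1 − 0.550 = 0.4500
D = 0.4500 < 0.6 → No.

No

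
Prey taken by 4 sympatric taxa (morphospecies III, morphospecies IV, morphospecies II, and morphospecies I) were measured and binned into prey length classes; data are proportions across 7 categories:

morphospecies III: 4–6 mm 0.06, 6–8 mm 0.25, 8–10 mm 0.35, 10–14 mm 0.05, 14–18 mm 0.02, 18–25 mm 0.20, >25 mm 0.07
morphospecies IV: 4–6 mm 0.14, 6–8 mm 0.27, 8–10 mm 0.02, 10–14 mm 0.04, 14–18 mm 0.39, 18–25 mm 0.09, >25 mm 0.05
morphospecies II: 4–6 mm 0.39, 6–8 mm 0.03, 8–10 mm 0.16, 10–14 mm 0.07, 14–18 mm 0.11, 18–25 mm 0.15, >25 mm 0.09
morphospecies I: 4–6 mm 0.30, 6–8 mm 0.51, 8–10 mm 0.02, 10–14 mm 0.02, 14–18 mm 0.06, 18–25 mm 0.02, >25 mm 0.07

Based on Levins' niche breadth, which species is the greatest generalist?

morphospecies II

Σp_IIIᵢ² = 0.06² + 0.25² + 0.35² + 0.05² + 0.02² + 0.20² + 0.07² = 0.0036 + 0.0625 + 0.1225 + 0.0025 + 0.0004 + 0.0400 + 0.0049 = 0.2364
B_III = 1 / 0.2364 = 4.2301
Σp_IVᵢ² = 0.14² + 0.27² + 0.02² + 0.04² + 0.39² + 0.09² + 0.05² = 0.0196 + 0.0729 + 0.0004 + 0.0016 + 0.1521 + 0.0081 + 0.0025 = 0.2572
B_IV = 1 / 0.2572 = 3.8880
Σp_IIᵢ² = 0.39² + 0.03² + 0.16² + 0.07² + 0.11² + 0.15² + 0.09² = 0.1521 + 0.0009 + 0.0256 + 0.0049 + 0.0121 + 0.0225 + 0.0081 = 0.2262
B_II = 1 / 0.2262 = 4.4209
Σp_Iᵢ² = 0.30² + 0.51² + 0.02² + 0.02² + 0.06² + 0.02² + 0.07² = 0.0900 + 0.2601 + 0.0004 + 0.0004 + 0.0036 + 0.0004 + 0.0049 = 0.3598
B_I = 1 / 0.3598 = 2.7793
Highest B → broadest niche (most generalist): morphospecies II (B = 4.42).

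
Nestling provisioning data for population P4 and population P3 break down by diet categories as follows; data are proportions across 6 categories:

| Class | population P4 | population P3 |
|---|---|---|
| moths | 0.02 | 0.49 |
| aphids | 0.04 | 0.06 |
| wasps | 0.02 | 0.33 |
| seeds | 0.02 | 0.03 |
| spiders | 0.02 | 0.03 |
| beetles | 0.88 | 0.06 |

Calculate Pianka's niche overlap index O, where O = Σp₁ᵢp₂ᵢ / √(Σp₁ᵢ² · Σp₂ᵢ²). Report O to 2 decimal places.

Σ p₁ᵢp₂ᵢ = 0.0098 + 0.0024 + 0.0066 + 0.0006 + 0.0006 + 0.0528 = 0.0728
Σp_1ᵢ² = 0.02² + 0.04² + 0.02² + 0.02² + 0.02² + 0.88² = 0.0004 + 0.0016 + 0.0004 + 0.0004 + 0.0004 + 0.7744 = 0.7776
Σp_2ᵢ² = 0.49² + 0.06² + 0.33² + 0.03² + 0.03² + 0.06² = 0.2401 + 0.0036 + 0.1089 + 0.0009 + 0.0009 + 0.0036 = 0.3580
O = 0.0728 / √(0.7776 × 0.3580) = 0.0728 / 0.52762 = 0.1380

0.14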